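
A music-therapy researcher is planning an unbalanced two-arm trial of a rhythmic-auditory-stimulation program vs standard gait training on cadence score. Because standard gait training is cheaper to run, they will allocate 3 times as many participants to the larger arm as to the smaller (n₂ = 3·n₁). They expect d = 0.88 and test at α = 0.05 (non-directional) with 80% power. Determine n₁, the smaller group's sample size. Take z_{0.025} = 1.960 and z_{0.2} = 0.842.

With allocation ratio k = n₂/n₁ = 3, Var(x̄₁−x̄₂) = σ²(1/n₁ + 1/(k·n₁)) = σ²·(k+1)/(k·n₁).
So n₁ = (1 + 1/k)·((z_{α/2} + z_β)/d)² = 1.333 × (2.802/0.88)².
n₁ = 1.333 × 10.14 = 13.5.
Round up: n₁ = 14, giving n₂ = 3 × 14 = 42.

n₁ = 14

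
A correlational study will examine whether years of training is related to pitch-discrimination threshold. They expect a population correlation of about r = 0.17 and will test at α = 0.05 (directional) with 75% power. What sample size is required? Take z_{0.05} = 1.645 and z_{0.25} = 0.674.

n = 186

Fisher's z: C = ½·ln((1+r)/(1−r)) = ½·ln(1.4096) = 0.1717.
n = ((z_{α} + z_β)/C)² + 3.
(1.645 + 0.674) / 0.1717 = 2.319 / 0.1717 = 13.506.
n = 13.506² + 3 = 182.42 + 3 = 185.4.
Round up.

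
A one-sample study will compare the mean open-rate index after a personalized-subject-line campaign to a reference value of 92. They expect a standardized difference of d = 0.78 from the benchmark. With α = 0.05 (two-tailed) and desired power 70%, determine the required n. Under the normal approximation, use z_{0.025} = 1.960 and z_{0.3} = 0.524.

For a one-sample test: n = ((z_{α/2} + z_β) / d)².
z_{α/2} + z_β = 1.960 + 0.524 = 2.484.
n = (2.484 / 0.78)² = 3.185² = 10.14.
Round up.

n = 11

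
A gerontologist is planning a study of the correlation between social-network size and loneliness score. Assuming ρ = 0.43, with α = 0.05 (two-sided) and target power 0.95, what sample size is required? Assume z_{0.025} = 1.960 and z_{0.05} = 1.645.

Fisher's z: C = ½·ln((1+r)/(1−r)) = ½·ln(2.5088) = 0.4599.
n = ((z_{α/2} + z_β)/C)² + 3.
(1.960 + 1.645) / 0.4599 = 3.605 / 0.4599 = 7.839.
n = 7.839² + 3 = 61.44 + 3 = 64.4.
Round up.

n = 65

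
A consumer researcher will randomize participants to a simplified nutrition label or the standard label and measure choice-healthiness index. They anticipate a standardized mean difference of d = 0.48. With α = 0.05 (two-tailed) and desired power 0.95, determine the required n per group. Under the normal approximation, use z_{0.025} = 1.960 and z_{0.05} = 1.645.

For two independent groups with equal n: n = 2·((z_{α/2} + z_β) / d)².
z_{α/2} + z_β = 1.960 + 1.645 = 3.605.
n = 2 × (3.605 / 0.48)² = 2 × 7.510² = 2 × 56.41 = 112.8.
Round up to the next whole participant.

n = 113 per group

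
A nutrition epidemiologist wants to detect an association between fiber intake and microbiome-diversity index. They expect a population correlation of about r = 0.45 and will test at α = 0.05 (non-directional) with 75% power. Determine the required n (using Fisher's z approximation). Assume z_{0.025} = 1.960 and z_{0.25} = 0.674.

n = 33

Fisher's z: C = ½·ln((1+r)/(1−r)) = ½·ln(2.6364) = 0.4847.
n = ((z_{α/2} + z_β)/C)² + 3.
(1.960 + 0.674) / 0.4847 = 2.634 / 0.4847 = 5.434.
n = 5.434² + 3 = 29.53 + 3 = 32.5.
Round up.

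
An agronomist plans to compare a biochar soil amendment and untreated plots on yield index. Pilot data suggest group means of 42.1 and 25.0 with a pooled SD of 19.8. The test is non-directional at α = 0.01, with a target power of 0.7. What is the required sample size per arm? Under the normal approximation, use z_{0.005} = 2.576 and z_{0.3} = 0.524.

n = 26 per group

Cohen's d = |M₁ − M₂| / SD_pooled = |42.1 − 25.0| / 19.8 = 17.1 / 19.8 = 0.864.
For two independent groups with equal n: n = 2·((z_{α/2} + z_β) / d)².
z_{α/2} + z_β = 2.576 + 0.524 = 3.100.
n = 2 × (3.100 / 0.864)² = 2 × 3.588² = 2 × 12.87 = 25.7.
Round up to the next whole participant.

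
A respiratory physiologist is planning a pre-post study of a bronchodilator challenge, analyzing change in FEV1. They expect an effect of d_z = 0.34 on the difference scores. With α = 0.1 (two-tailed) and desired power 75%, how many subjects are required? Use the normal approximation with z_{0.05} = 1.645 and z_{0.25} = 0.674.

n = 47 pairs

For a paired (one-sample on differences) test: n = ((z_{α/2} + z_β) / d)².
z_{α/2} + z_β = 1.645 + 0.674 = 2.319.
n = (2.319 / 0.34)² = 6.821² = 46.52.
Round up.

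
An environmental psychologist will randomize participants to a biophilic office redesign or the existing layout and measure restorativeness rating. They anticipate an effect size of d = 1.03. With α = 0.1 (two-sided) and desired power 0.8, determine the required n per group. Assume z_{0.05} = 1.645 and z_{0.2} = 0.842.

For two independent groups with equal n: n = 2·((z_{α/2} + z_β) / d)².
z_{α/2} + z_β = 1.645 + 0.842 = 2.487.
n = 2 × (2.487 / 1.03)² = 2 × 2.415² = 2 × 5.83 = 11.7.
Round up to the next whole participant.

n = 12 per group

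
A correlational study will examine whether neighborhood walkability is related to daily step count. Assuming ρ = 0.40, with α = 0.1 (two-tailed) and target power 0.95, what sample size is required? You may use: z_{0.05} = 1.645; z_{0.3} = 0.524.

n = 64

Fisher's z: C = ½·ln((1+r)/(1−r)) = ½·ln(2.3333) = 0.4236.
n = ((z_{α/2} + z_β)/C)² + 3.
(1.645 + 1.645) / 0.4236 = 3.290 / 0.4236 = 7.767.
n = 7.767² + 3 = 60.32 + 3 = 63.3.
Round up.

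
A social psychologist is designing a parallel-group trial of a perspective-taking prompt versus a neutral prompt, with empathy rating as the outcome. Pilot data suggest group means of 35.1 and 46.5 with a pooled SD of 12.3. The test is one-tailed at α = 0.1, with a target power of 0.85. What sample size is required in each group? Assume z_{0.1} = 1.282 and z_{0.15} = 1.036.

Cohen's d = |M₁ − M₂| / SD_pooled = |35.1 − 46.5| / 12.3 = 11.4 / 12.3 = 0.927.
For two independent groups with equal n: n = 2·((z_{α} + z_β) / d)².
z_{α} + z_β = 1.282 + 1.036 = 2.318.
n = 2 × (2.318 / 0.927)² = 2 × 2.501² = 2 × 6.25 = 12.5.
Round up to the next whole participant.

n = 13 per group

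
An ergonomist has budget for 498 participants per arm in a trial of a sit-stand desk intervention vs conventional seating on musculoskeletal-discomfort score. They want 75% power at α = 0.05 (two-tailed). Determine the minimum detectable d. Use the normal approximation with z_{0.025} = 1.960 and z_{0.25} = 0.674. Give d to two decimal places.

d_min ≈ 0.17

For two independent groups of n = 498 each: d_min = (z_{α/2} + z_β)·√(2/n).
z-sum = 1.960 + 0.674 = 2.634.
d_min = 2.634 × √(2/498) = 2.634 × 0.0634 = 0.167.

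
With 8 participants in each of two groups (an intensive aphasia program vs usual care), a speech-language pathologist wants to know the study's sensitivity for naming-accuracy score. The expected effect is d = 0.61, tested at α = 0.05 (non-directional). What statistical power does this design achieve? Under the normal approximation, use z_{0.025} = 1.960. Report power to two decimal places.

For two equal groups, power = Φ(d·√(n/2) − z_{α/2}).
d·√(n/2) = 0.61 × √(8/2) = 0.61 × 2.000 = 1.220.
z_β = 1.220 − 1.960 = -0.740.
Power = Φ(-0.740) = 0.230.

power ≈ 0.23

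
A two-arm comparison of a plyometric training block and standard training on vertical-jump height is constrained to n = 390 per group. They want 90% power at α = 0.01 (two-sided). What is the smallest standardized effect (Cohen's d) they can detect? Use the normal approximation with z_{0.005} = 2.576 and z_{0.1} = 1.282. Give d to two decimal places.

For two independent groups of n = 390 each: d_min = (z_{α/2} + z_β)·√(2/n).
z-sum = 2.576 + 1.282 = 3.858.
d_min = 3.858 × √(2/390) = 3.858 × 0.0716 = 0.276.

d_min ≈ 0.28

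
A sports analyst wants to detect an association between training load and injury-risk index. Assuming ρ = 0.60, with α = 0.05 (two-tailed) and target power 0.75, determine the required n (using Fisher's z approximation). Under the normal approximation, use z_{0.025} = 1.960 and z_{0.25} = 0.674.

n = 18

Fisher's z: C = ½·ln((1+r)/(1−r)) = ½·ln(4.0000) = 0.6931.
n = ((z_{α/2} + z_β)/C)² + 3.
(1.960 + 0.674) / 0.6931 = 2.634 / 0.6931 = 3.800.
n = 3.800² + 3 = 14.44 + 3 = 17.4.
Round up.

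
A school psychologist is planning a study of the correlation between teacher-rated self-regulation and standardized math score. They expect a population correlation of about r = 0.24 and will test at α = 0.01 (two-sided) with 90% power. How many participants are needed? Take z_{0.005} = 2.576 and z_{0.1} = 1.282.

Fisher's z: C = ½·ln((1+r)/(1−r)) = ½·ln(1.6316) = 0.2448.
n = ((z_{α/2} + z_β)/C)² + 3.
(2.576 + 1.282) / 0.2448 = 3.858 / 0.2448 = 15.760.
n = 15.760² + 3 = 248.37 + 3 = 251.4.
Round up.

n = 252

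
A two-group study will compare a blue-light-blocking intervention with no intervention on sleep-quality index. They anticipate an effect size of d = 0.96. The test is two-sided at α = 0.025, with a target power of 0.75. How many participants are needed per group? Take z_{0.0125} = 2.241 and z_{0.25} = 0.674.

For two independent groups with equal n: n = 2·((z_{α/2} + z_β) / d)².
z_{α/2} + z_β = 2.241 + 0.674 = 2.915.
n = 2 × (2.915 / 0.96)² = 2 × 3.036² = 2 × 9.22 = 18.4.
Round up to the next whole participant.

n = 19 per group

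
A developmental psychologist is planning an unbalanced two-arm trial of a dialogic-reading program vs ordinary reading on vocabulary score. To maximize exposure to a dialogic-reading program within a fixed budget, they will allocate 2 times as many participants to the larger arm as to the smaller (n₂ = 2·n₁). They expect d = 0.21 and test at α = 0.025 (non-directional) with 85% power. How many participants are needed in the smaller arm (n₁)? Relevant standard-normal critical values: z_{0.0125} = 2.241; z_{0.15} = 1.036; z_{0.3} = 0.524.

With allocation ratio k = n₂/n₁ = 2, Var(x̄₁−x̄₂) = σ²(1/n₁ + 1/(k·n₁)) = σ²·(k+1)/(k·n₁).
So n₁ = (1 + 1/k)·((z_{α/2} + z_β)/d)² = 1.500 × (3.277/0.21)².
n₁ = 1.500 × 243.51 = 365.3.
Round up: n₁ = 366, giving n₂ = 2 × 366 = 732.

n₁ = 366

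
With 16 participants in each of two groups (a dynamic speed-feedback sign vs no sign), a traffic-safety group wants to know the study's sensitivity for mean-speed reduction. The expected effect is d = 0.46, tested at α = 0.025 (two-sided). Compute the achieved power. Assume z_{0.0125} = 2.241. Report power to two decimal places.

For two equal groups, power = Φ(d·√(n/2) − z_{α/2}).
d·√(n/2) = 0.46 × √(16/2) = 0.46 × 2.828 = 1.301.
z_β = 1.301 − 2.241 = -0.940.
Power = Φ(-0.940) = 0.174.

power ≈ 0.17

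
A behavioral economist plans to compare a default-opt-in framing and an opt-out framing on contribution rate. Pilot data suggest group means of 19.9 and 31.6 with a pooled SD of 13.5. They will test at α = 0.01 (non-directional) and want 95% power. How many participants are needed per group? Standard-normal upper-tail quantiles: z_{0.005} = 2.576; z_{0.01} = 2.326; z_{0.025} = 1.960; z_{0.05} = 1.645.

n = 48 per group

Cohen's d = |M₁ − M₂| / SD_pooled = |19.9 − 31.6| / 13.5 = 11.7 / 13.5 = 0.867.
For two independent groups with equal n: n = 2·((z_{α/2} + z_β) / d)².
z_{α/2} + z_β = 2.576 + 1.645 = 4.221.
n = 2 × (4.221 / 0.867)² = 2 × 4.869² = 2 × 23.70 = 47.4.
Round up to the next whole participant.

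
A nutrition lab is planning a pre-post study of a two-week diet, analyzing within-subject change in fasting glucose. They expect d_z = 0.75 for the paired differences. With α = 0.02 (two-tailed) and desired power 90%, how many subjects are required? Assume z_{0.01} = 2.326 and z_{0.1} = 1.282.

For a paired (one-sample on differences) test: n = ((z_{α/2} + z_β) / d)².
z_{α/2} + z_β = 2.326 + 1.282 = 3.608.
n = (3.608 / 0.75)² = 4.811² = 23.14.
Round up.

n = 24 pairs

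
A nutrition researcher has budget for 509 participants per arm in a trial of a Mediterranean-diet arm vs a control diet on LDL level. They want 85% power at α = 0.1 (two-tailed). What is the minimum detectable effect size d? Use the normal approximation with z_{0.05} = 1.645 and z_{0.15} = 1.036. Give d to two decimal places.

d_min ≈ 0.17

For two independent groups of n = 509 each: d_min = (z_{α/2} + z_β)·√(2/n).
z-sum = 1.645 + 1.036 = 2.681.
d_min = 2.681 × √(2/509) = 2.681 × 0.0627 = 0.168.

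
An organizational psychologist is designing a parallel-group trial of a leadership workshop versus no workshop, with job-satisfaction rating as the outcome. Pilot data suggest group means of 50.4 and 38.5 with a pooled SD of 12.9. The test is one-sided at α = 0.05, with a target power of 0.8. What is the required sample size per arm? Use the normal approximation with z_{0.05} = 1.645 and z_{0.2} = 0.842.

Cohen's d = |M₁ − M₂| / SD_pooled = |50.4 − 38.5| / 12.9 = 11.9 / 12.9 = 0.922.
For two independent groups with equal n: n = 2·((z_{α} + z_β) / d)².
z_{α} + z_β = 1.645 + 0.842 = 2.487.
n = 2 × (2.487 / 0.922)² = 2 × 2.697² = 2 × 7.28 = 14.6.
Round up to the next whole participant.

n = 15 per group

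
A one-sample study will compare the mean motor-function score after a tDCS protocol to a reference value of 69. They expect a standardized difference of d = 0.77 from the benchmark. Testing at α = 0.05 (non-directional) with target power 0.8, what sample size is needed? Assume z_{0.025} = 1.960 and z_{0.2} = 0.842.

For a one-sample test: n = ((z_{α/2} + z_β) / d)².
z_{α/2} + z_β = 1.960 + 0.842 = 2.802.
n = (2.802 / 0.77)² = 3.639² = 13.24.
Round up.

n = 14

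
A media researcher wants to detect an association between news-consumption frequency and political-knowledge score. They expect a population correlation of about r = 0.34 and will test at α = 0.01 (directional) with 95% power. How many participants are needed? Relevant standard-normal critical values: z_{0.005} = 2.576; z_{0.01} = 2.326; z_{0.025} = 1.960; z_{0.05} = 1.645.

n = 129

Fisher's z: C = ½·ln((1+r)/(1−r)) = ½·ln(2.0303) = 0.3541.
n = ((z_{α} + z_β)/C)² + 3.
(2.326 + 1.645) / 0.3541 = 3.971 / 0.3541 = 11.214.
n = 11.214² + 3 = 125.76 + 3 = 128.8.
Round up.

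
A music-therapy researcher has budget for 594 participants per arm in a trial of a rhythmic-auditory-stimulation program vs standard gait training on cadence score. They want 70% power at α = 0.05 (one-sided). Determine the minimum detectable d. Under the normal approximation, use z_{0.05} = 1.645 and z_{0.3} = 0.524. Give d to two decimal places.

d_min ≈ 0.13

For two independent groups of n = 594 each: d_min = (z_{α} + z_β)·√(2/n).
z-sum = 1.645 + 0.524 = 2.169.
d_min = 2.169 × √(2/594) = 2.169 × 0.0580 = 0.126.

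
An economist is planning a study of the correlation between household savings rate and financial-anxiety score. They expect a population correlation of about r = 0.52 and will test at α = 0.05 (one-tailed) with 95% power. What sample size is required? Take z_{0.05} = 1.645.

n = 36

Fisher's z: C = ½·ln((1+r)/(1−r)) = ½·ln(3.1667) = 0.5763.
n = ((z_{α} + z_β)/C)² + 3.
(1.645 + 1.645) / 0.5763 = 3.290 / 0.5763 = 5.709.
n = 5.709² + 3 = 32.59 + 3 = 35.6.
Round up.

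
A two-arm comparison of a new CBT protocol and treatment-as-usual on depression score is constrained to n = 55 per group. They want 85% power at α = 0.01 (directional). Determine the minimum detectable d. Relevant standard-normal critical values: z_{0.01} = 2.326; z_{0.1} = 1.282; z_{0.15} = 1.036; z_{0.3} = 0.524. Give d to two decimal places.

d_min ≈ 0.64

For two independent groups of n = 55 each: d_min = (z_{α} + z_β)·√(2/n).
z-sum = 2.326 + 1.036 = 3.362.
d_min = 3.362 × √(2/55) = 3.362 × 0.1907 = 0.641.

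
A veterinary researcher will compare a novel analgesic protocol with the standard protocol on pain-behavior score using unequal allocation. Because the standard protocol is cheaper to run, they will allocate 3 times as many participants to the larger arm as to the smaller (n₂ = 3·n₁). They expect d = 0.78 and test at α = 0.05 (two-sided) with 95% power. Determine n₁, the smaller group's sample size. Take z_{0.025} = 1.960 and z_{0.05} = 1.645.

n₁ = 29

With allocation ratio k = n₂/n₁ = 3, Var(x̄₁−x̄₂) = σ²(1/n₁ + 1/(k·n₁)) = σ²·(k+1)/(k·n₁).
So n₁ = (1 + 1/k)·((z_{α/2} + z_β)/d)² = 1.333 × (3.605/0.78)².
n₁ = 1.333 × 21.36 = 28.5.
Round up: n₁ = 29, giving n₂ = 3 × 29 = 87.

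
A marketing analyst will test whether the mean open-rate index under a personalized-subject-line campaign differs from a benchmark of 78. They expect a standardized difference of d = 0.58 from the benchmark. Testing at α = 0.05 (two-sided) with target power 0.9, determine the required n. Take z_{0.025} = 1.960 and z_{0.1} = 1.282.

For a one-sample test: n = ((z_{α/2} + z_β) / d)².
z_{α/2} + z_β = 1.960 + 1.282 = 3.242.
n = (3.242 / 0.58)² = 5.590² = 31.24.
Round up.

n = 32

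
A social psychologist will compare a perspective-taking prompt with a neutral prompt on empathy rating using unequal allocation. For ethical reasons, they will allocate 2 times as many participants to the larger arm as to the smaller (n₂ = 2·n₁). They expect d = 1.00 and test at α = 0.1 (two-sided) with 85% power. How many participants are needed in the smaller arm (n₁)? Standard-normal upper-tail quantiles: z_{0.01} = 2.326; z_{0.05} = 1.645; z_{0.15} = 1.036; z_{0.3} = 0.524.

n₁ = 11

With allocation ratio k = n₂/n₁ = 2, Var(x̄₁−x̄₂) = σ²(1/n₁ + 1/(k·n₁)) = σ²·(k+1)/(k·n₁).
So n₁ = (1 + 1/k)·((z_{α/2} + z_β)/d)² = 1.500 × (2.681/1.00)².
n₁ = 1.500 × 7.19 = 10.8.
Round up: n₁ = 11, giving n₂ = 2 × 11 = 22.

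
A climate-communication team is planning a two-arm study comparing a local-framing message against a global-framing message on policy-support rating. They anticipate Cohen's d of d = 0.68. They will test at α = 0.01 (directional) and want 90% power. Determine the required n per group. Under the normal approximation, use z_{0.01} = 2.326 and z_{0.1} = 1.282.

n = 57 per group

For two independent groups with equal n: n = 2·((z_{α} + z_β) / d)².
z_{α} + z_β = 2.326 + 1.282 = 3.608.
n = 2 × (3.608 / 0.68)² = 2 × 5.306² = 2 × 28.15 = 56.3.
Round up to the next whole participant.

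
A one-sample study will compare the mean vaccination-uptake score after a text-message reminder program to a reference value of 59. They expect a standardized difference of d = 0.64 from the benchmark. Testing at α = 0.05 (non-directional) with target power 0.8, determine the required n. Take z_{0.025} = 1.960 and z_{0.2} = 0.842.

n = 20

For a one-sample test: n = ((z_{α/2} + z_β) / d)².
z_{α/2} + z_β = 1.960 + 0.842 = 2.802.
n = (2.802 / 0.64)² = 4.378² = 19.17.
Round up.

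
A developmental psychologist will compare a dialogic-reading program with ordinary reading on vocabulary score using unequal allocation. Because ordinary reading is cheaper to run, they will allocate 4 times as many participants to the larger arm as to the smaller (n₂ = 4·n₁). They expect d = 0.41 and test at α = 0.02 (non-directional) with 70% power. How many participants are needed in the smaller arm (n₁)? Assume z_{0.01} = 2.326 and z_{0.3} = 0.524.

n₁ = 61

With allocation ratio k = n₂/n₁ = 4, Var(x̄₁−x̄₂) = σ²(1/n₁ + 1/(k·n₁)) = σ²·(k+1)/(k·n₁).
So n₁ = (1 + 1/k)·((z_{α/2} + z_β)/d)² = 1.250 × (2.850/0.41)².
n₁ = 1.250 × 48.32 = 60.4.
Round up: n₁ = 61, giving n₂ = 4 × 61 = 244.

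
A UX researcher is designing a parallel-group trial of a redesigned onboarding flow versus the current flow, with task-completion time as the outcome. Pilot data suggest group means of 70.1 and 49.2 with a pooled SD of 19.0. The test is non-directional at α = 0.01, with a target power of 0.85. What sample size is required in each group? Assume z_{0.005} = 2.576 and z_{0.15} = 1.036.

n = 22 per group

Cohen's d = |M₁ − M₂| / SD_pooled = |70.1 − 49.2| / 19.0 = 20.9 / 19.0 = 1.100.
For two independent groups with equal n: n = 2·((z_{α/2} + z_β) / d)².
z_{α/2} + z_β = 2.576 + 1.036 = 3.612.
n = 2 × (3.612 / 1.100)² = 2 × 3.284² = 2 × 10.78 = 21.6.
Round up to the next whole participant.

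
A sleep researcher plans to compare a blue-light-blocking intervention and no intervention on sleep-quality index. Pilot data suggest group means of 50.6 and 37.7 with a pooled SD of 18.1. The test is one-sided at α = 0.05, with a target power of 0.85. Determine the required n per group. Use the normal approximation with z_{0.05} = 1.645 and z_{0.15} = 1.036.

Cohen's d = |M₁ − M₂| / SD_pooled = |50.6 − 37.7| / 18.1 = 12.9 / 18.1 = 0.713.
For two independent groups with equal n: n = 2·((z_{α} + z_β) / d)².
z_{α} + z_β = 1.645 + 1.036 = 2.681.
n = 2 × (2.681 / 0.713)² = 2 × 3.760² = 2 × 14.14 = 28.3.
Round up to the next whole participant.

n = 29 per group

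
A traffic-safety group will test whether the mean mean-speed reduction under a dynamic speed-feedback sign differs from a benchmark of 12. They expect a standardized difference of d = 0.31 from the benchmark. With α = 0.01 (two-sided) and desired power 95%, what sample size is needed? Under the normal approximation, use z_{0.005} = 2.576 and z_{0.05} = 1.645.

n = 186

For a one-sample test: n = ((z_{α/2} + z_β) / d)².
z_{α/2} + z_β = 2.576 + 1.645 = 4.221.
n = (4.221 / 0.31)² = 13.616² = 185.40.
Round up.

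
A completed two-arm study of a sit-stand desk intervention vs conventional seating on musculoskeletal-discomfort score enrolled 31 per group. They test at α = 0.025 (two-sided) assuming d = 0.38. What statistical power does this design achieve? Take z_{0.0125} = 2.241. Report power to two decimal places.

power ≈ 0.23

For two equal groups, power = Φ(d·√(n/2) − z_{α/2}).
d·√(n/2) = 0.38 × √(31/2) = 0.38 × 3.937 = 1.496.
z_β = 1.496 − 2.241 = -0.745.
Power = Φ(-0.745) = 0.228.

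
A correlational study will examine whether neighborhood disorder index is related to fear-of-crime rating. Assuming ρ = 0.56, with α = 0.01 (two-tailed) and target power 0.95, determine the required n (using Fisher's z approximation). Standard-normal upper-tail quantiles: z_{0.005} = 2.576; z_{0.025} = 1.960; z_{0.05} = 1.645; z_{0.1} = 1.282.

Fisher's z: C = ½·ln((1+r)/(1−r)) = ½·ln(3.5455) = 0.6328.
n = ((z_{α/2} + z_β)/C)² + 3.
(2.576 + 1.645) / 0.6328 = 4.221 / 0.6328 = 6.670.
n = 6.670² + 3 = 44.49 + 3 = 47.5.
Round up.

n = 48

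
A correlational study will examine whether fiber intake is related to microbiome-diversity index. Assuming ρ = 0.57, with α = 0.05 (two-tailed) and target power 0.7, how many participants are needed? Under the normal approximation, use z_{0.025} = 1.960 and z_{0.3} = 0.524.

Fisher's z: C = ½·ln((1+r)/(1−r)) = ½·ln(3.6512) = 0.6475.
n = ((z_{α/2} + z_β)/C)² + 3.
(1.960 + 0.524) / 0.6475 = 2.484 / 0.6475 = 3.836.
n = 3.836² + 3 = 14.72 + 3 = 17.7.
Round up.

n = 18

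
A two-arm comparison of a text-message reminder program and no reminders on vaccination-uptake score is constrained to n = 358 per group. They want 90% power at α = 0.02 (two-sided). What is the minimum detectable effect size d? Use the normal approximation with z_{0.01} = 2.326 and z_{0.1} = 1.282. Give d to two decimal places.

For two independent groups of n = 358 each: d_min = (z_{α/2} + z_β)·√(2/n).
z-sum = 2.326 + 1.282 = 3.608.
d_min = 3.608 × √(2/358) = 3.608 × 0.0747 = 0.270.

d_min ≈ 0.27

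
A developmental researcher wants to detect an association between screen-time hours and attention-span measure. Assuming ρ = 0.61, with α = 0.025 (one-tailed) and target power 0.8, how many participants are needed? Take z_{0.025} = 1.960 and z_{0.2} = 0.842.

n = 19

Fisher's z: C = ½·ln((1+r)/(1−r)) = ½·ln(4.1282) = 0.7089.
n = ((z_{α} + z_β)/C)² + 3.
(1.960 + 0.842) / 0.7089 = 2.802 / 0.7089 = 3.953.
n = 3.953² + 3 = 15.62 + 3 = 18.6.
Round up.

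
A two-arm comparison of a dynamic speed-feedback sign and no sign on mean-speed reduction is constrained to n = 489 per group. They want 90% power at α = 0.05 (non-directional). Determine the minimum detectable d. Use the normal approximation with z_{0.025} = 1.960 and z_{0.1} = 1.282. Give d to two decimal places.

d_min ≈ 0.21

For two independent groups of n = 489 each: d_min = (z_{α/2} + z_β)·√(2/n).
z-sum = 1.960 + 1.282 = 3.242.
d_min = 3.242 × √(2/489) = 3.242 × 0.0640 = 0.207.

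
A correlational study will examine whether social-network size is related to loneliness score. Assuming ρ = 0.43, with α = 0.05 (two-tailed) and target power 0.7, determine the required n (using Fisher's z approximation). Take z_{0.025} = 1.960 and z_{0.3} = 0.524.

Fisher's z: C = ½·ln((1+r)/(1−r)) = ½·ln(2.5088) = 0.4599.
n = ((z_{α/2} + z_β)/C)² + 3.
(1.960 + 0.524) / 0.4599 = 2.484 / 0.4599 = 5.401.
n = 5.401² + 3 = 29.17 + 3 = 32.2.
Round up.

n = 33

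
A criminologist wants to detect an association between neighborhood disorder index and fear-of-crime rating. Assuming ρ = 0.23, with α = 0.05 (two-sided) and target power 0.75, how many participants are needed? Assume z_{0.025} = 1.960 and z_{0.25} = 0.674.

n = 130

Fisher's z: C = ½·ln((1+r)/(1−r)) = ½·ln(1.5974) = 0.2342.
n = ((z_{α/2} + z_β)/C)² + 3.
(1.960 + 0.674) / 0.2342 = 2.634 / 0.2342 = 11.247.
n = 11.247² + 3 = 126.49 + 3 = 129.5.
Round up.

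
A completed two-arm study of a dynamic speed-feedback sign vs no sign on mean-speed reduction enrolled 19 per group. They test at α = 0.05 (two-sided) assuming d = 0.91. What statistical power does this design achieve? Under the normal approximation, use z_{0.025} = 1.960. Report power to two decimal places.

power ≈ 0.80

For two equal groups, power = Φ(d·√(n/2) − z_{α/2}).
d·√(n/2) = 0.91 × √(19/2) = 0.91 × 3.082 = 2.805.
z_β = 2.805 − 1.960 = 0.845.
Power = Φ(0.845) = 0.801.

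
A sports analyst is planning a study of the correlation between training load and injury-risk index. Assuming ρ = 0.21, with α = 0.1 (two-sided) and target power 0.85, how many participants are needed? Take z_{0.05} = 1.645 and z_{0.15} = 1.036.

n = 162

Fisher's z: C = ½·ln((1+r)/(1−r)) = ½·ln(1.5316) = 0.2132.
n = ((z_{α/2} + z_β)/C)² + 3.
(1.645 + 1.036) / 0.2132 = 2.681 / 0.2132 = 12.575.
n = 12.575² + 3 = 158.13 + 3 = 161.1.
Round up.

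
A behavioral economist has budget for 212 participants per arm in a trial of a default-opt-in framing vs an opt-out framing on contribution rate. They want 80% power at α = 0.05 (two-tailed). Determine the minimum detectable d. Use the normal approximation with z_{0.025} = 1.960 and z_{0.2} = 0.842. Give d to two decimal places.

For two independent groups of n = 212 each: d_min = (z_{α/2} + z_β)·√(2/n).
z-sum = 1.960 + 0.842 = 2.802.
d_min = 2.802 × √(2/212) = 2.802 × 0.0971 = 0.272.

d_min ≈ 0.27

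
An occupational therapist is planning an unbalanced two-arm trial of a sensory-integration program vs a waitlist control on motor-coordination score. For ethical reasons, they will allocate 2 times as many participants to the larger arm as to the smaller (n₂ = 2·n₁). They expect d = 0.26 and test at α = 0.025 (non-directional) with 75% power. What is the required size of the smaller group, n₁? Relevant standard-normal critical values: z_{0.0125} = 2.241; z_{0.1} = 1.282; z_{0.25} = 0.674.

n₁ = 189

With allocation ratio k = n₂/n₁ = 2, Var(x̄₁−x̄₂) = σ²(1/n₁ + 1/(k·n₁)) = σ²·(k+1)/(k·n₁).
So n₁ = (1 + 1/k)·((z_{α/2} + z_β)/d)² = 1.500 × (2.915/0.26)².
n₁ = 1.500 × 125.70 = 188.5.
Round up: n₁ = 189, giving n₂ = 2 × 189 = 378.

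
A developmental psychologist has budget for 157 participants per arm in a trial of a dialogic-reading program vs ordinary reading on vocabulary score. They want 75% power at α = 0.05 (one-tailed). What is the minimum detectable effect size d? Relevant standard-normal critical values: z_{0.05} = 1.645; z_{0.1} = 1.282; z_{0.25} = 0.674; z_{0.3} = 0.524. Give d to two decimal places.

d_min ≈ 0.26

For two independent groups of n = 157 each: d_min = (z_{α} + z_β)·√(2/n).
z-sum = 1.645 + 0.674 = 2.319.
d_min = 2.319 × √(2/157) = 2.319 × 0.1129 = 0.262.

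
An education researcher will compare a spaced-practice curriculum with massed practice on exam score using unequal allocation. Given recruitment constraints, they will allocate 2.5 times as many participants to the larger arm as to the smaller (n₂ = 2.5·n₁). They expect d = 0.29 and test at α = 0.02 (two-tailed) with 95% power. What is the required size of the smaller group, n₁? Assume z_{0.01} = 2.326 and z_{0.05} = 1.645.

With allocation ratio k = n₂/n₁ = 2.5, Var(x̄₁−x̄₂) = σ²(1/n₁ + 1/(k·n₁)) = σ²·(k+1)/(k·n₁).
So n₁ = (1 + 1/k)·((z_{α/2} + z_β)/d)² = 1.400 × (3.971/0.29)².
n₁ = 1.400 × 187.50 = 262.5.
Round up: n₁ = 263, giving n₂ = ⌈2.5 × 263⌉ = ⌈657.5⌉ = 658.

n₁ = 263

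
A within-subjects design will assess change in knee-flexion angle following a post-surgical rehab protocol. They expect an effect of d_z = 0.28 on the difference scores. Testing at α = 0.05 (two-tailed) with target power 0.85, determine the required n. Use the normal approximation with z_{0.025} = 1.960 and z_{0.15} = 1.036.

n = 115 pairs

For a paired (one-sample on differences) test: n = ((z_{α/2} + z_β) / d)².
z_{α/2} + z_β = 1.960 + 1.036 = 2.996.
n = (2.996 / 0.28)² = 10.700² = 114.49.
Round up.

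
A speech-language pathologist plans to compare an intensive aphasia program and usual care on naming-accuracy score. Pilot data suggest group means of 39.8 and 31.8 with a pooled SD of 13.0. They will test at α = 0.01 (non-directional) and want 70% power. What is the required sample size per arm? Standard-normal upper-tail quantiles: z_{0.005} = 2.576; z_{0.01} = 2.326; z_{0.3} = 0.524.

Cohen's d = |M₁ − M₂| / SD_pooled = |39.8 − 31.8| / 13.0 = 8.0 / 13.0 = 0.615.
For two independent groups with equal n: n = 2·((z_{α/2} + z_β) / d)².
z_{α/2} + z_β = 2.576 + 0.524 = 3.100.
n = 2 × (3.100 / 0.615)² = 2 × 5.041² = 2 × 25.41 = 50.8.
Round up to the next whole participant.

n = 51 per group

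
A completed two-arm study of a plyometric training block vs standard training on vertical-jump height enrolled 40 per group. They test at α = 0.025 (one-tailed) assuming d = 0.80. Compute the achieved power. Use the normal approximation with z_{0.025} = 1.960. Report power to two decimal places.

power ≈ 0.95

For two equal groups, power = Φ(d·√(n/2) − z_{α}).
d·√(n/2) = 0.80 × √(40/2) = 0.80 × 4.472 = 3.578.
z_β = 3.578 − 1.960 = 1.618.
Power = Φ(1.618) = 0.947.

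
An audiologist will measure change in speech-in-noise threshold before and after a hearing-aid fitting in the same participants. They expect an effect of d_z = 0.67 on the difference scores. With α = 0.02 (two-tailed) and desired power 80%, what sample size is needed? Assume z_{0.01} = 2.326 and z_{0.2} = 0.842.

For a paired (one-sample on differences) test: n = ((z_{α/2} + z_β) / d)².
z_{α/2} + z_β = 2.326 + 0.842 = 3.168.
n = (3.168 / 0.67)² = 4.728² = 22.36.
Round up.

n = 23 pairs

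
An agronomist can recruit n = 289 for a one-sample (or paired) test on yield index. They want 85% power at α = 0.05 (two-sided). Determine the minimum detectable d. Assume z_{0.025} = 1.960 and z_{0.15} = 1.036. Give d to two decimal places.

For a single sample (or paired design) of n = 289: d_min = (z_{α/2} + z_β)/√n.
z-sum = 1.960 + 1.036 = 2.996.
d_min = 2.996 / √289 = 2.996 / 17.000 = 0.176.

d_min ≈ 0.18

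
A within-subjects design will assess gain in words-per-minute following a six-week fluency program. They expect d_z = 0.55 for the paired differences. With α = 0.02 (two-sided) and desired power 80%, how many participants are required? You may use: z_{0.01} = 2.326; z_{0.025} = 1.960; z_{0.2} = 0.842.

For a paired (one-sample on differences) test: n = ((z_{α/2} + z_β) / d)².
z_{α/2} + z_β = 2.326 + 0.842 = 3.168.
n = (3.168 / 0.55)² = 5.760² = 33.18.
Round up.

n = 34 pairs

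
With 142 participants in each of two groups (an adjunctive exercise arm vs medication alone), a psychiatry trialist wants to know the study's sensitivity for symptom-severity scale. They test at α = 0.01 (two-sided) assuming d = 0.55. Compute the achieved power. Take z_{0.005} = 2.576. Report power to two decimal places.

For two equal groups, power = Φ(d·√(n/2) − z_{α/2}).
d·√(n/2) = 0.55 × √(142/2) = 0.55 × 8.426 = 4.634.
z_β = 4.634 − 2.576 = 2.058.
Power = Φ(2.058) = 0.980.

power ≈ 0.98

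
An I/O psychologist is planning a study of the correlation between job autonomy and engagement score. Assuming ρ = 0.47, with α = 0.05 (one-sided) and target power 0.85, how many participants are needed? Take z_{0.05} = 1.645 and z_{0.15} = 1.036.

Fisher's z: C = ½·ln((1+r)/(1−r)) = ½·ln(2.7736) = 0.5101.
n = ((z_{α} + z_β)/C)² + 3.
(1.645 + 1.036) / 0.5101 = 2.681 / 0.5101 = 5.256.
n = 5.256² + 3 = 27.62 + 3 = 30.6.
Round up.

n = 31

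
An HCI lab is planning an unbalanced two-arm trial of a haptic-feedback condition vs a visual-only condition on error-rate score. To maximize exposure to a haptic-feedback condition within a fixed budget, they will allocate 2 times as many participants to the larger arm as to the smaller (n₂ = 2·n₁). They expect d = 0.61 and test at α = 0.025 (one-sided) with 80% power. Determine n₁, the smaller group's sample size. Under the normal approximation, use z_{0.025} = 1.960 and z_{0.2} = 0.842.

With allocation ratio k = n₂/n₁ = 2, Var(x̄₁−x̄₂) = σ²(1/n₁ + 1/(k·n₁)) = σ²·(k+1)/(k·n₁).
So n₁ = (1 + 1/k)·((z_{α} + z_β)/d)² = 1.500 × (2.802/0.61)².
n₁ = 1.500 × 21.10 = 31.6.
Round up: n₁ = 32, giving n₂ = 2 × 32 = 64.

n₁ = 32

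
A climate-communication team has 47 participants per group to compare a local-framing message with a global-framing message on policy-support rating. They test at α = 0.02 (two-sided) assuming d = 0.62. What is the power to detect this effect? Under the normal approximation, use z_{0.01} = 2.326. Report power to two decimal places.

power ≈ 0.75

For two equal groups, power = Φ(d·√(n/2) − z_{α/2}).
d·√(n/2) = 0.62 × √(47/2) = 0.62 × 4.848 = 3.006.
z_β = 3.006 − 2.326 = 0.680.
Power = Φ(0.680) = 0.752.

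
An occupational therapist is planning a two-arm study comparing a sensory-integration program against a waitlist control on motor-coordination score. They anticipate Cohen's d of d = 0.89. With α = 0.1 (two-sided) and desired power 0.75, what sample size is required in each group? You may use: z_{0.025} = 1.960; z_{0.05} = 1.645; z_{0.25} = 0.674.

n = 14 per group

For two independent groups with equal n: n = 2·((z_{α/2} + z_β) / d)².
z_{α/2} + z_β = 1.645 + 0.674 = 2.319.
n = 2 × (2.319 / 0.89)² = 2 × 2.606² = 2 × 6.79 = 13.6.
Round up to the next whole participant.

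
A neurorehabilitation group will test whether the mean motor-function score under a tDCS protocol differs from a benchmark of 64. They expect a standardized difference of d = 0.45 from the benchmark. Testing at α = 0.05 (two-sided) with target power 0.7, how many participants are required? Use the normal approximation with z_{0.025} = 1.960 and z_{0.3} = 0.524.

n = 31

For a one-sample test: n = ((z_{α/2} + z_β) / d)².
z_{α/2} + z_β = 1.960 + 0.524 = 2.484.
n = (2.484 / 0.45)² = 5.520² = 30.47.
Round up.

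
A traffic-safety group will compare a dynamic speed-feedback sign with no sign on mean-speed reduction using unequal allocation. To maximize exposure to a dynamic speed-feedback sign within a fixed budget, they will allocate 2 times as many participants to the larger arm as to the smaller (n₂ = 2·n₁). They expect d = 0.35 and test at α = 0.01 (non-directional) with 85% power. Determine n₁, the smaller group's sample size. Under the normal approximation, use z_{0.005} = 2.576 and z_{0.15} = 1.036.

With allocation ratio k = n₂/n₁ = 2, Var(x̄₁−x̄₂) = σ²(1/n₁ + 1/(k·n₁)) = σ²·(k+1)/(k·n₁).
So n₁ = (1 + 1/k)·((z_{α/2} + z_β)/d)² = 1.500 × (3.612/0.35)².
n₁ = 1.500 × 106.50 = 159.8.
Round up: n₁ = 160, giving n₂ = 2 × 160 = 320.

n₁ = 160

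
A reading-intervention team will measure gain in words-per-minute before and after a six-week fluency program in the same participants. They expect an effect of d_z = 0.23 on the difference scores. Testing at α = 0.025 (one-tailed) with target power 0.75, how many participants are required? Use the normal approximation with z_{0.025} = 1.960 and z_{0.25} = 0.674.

For a paired (one-sample on differences) test: n = ((z_{α} + z_β) / d)².
z_{α} + z_β = 1.960 + 0.674 = 2.634.
n = (2.634 / 0.23)² = 11.452² = 131.15.
Round up.

n = 132 pairs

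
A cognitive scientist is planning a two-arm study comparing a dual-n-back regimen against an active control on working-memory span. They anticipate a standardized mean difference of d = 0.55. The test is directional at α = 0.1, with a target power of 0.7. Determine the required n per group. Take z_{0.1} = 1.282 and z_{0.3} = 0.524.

For two independent groups with equal n: n = 2·((z_{α} + z_β) / d)².
z_{α} + z_β = 1.282 + 0.524 = 1.806.
n = 2 × (1.806 / 0.55)² = 2 × 3.284² = 2 × 10.78 = 21.6.
Round up to the next whole participant.

n = 22 per group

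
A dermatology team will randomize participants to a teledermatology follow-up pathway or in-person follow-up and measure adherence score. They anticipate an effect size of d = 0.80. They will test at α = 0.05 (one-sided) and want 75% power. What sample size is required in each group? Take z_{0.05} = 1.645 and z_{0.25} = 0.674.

n = 17 per group

For two independent groups with equal n: n = 2·((z_{α} + z_β) / d)².
z_{α} + z_β = 1.645 + 0.674 = 2.319.
n = 2 × (2.319 / 0.80)² = 2 × 2.899² = 2 × 8.40 = 16.8.
Round up to the next whole participant.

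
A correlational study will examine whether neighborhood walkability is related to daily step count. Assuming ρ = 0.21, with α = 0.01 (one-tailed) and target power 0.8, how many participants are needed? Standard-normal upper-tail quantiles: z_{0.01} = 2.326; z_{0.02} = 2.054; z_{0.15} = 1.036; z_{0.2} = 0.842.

n = 224

Fisher's z: C = ½·ln((1+r)/(1−r)) = ½·ln(1.5316) = 0.2132.
n = ((z_{α} + z_β)/C)² + 3.
(2.326 + 0.842) / 0.2132 = 3.168 / 0.2132 = 14.859.
n = 14.859² + 3 = 220.80 + 3 = 223.8.
Round up.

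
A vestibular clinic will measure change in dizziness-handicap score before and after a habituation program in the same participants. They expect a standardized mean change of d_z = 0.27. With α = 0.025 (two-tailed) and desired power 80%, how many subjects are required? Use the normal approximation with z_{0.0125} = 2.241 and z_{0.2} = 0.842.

n = 131 pairs

For a paired (one-sample on differences) test: n = ((z_{α/2} + z_β) / d)².
z_{α/2} + z_β = 2.241 + 0.842 = 3.083.
n = (3.083 / 0.27)² = 11.419² = 130.38.
Round up.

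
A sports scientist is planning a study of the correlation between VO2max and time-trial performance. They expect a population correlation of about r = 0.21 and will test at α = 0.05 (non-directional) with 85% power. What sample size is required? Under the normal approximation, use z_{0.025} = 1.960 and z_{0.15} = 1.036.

Fisher's z: C = ½·ln((1+r)/(1−r)) = ½·ln(1.5316) = 0.2132.
n = ((z_{α/2} + z_β)/C)² + 3.
(1.960 + 1.036) / 0.2132 = 2.996 / 0.2132 = 14.053.
n = 14.053² + 3 = 197.47 + 3 = 200.5.
Round up.

n = 201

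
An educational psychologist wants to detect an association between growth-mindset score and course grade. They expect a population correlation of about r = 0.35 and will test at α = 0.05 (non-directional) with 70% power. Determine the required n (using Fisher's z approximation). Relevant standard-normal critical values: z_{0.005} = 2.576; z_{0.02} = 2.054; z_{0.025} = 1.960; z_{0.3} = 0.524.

Fisher's z: C = ½·ln((1+r)/(1−r)) = ½·ln(2.0769) = 0.3654.
n = ((z_{α/2} + z_β)/C)² + 3.
(1.960 + 0.524) / 0.3654 = 2.484 / 0.3654 = 6.798.
n = 6.798² + 3 = 46.21 + 3 = 49.2.
Round up.

n = 50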